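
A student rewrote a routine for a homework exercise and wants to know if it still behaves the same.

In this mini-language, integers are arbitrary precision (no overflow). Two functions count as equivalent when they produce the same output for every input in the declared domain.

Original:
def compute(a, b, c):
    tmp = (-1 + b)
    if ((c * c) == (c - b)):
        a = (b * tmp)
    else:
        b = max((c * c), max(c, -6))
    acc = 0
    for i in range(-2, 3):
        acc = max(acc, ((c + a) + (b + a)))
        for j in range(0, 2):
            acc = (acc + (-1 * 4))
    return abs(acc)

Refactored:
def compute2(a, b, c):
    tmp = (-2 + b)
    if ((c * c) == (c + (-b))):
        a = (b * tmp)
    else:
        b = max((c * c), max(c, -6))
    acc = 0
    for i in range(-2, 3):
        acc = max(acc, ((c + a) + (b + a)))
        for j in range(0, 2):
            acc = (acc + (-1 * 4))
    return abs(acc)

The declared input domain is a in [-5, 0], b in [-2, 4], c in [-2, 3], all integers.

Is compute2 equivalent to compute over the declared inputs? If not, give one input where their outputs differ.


Run the pair on a=-5, b=-2, c=-1.
compute: tmp becomes -3; next ((c * c) == (c - b)) evaluates to true; next a becomes 6; next acc becomes 0; next at i=-2:; next acc becomes 9; next at j=0:; next acc becomes 5; next at j=1:; next acc becomes 1; next at i=-1:; next acc becomes 9; next at j=0:; next acc becomes 5; next at j=1:; next acc becomes 1; next at i=0:; next acc becomes 9; next at j=0:; next acc becomes 5; next at j=1:; next acc becomes 1; next at i=1:; next acc becomes 9; next at j=0:; next acc becomes 5; next at j=1:; next acc becomes 1; next at i=2:; next acc becomes 9; next at j=0:; next acc becomes 5; next at j=1:; next acc becomes 1; next final value 1
compute2: tmp becomes -4; next ((c * c) == (c + (-b))) evaluates to true; next a becomes 8; next acc becomes 0; next at i=-2:; next acc becomes 13; next at j=0:; next acc becomes 9; next at j=1:; next acc becomes 5; next at i=-1:; next acc becomes 13; next at j=0:; next acc becomes 9; next at j=1:; next acc becomes 5; next at i=0:; next acc becomes 13; next at j=0:; next acc becomes 9; next at j=1:; next acc becomes 5; next at i=1:; next acc becomes 13; next at j=0:; next acc becomes 9; next at j=1:; next acc becomes 5; next at i=2:; next acc becomes 13; next at j=0:; next acc becomes 9; next at j=1:; next acc becomes 5; next final value 5
1 and 5 differ, so these are not the same function on this domain.
verdict: not equivalent; witness: a=-5, b=-2, c=-1


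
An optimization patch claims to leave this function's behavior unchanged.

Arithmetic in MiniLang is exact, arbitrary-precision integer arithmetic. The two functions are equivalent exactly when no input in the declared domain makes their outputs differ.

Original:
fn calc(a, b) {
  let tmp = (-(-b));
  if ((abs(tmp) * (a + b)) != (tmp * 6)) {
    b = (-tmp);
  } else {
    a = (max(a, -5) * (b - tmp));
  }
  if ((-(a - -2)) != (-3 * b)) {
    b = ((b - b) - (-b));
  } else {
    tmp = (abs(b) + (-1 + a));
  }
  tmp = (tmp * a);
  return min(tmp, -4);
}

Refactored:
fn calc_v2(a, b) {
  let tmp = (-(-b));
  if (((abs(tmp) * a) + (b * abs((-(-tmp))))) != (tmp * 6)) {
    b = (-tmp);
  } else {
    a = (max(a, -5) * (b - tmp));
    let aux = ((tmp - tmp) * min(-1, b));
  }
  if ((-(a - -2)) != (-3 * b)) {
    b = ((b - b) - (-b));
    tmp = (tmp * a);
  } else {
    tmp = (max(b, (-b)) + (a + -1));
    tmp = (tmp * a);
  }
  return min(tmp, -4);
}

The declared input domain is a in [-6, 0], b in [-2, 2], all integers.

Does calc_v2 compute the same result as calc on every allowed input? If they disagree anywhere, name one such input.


Differences: arithmetic usage differs, plus min/max/abs usage differs, plus constant usage differs, plus local variable names differ, plus statement counts differ — yet all 35 inputs agree.
verdict: equivalent


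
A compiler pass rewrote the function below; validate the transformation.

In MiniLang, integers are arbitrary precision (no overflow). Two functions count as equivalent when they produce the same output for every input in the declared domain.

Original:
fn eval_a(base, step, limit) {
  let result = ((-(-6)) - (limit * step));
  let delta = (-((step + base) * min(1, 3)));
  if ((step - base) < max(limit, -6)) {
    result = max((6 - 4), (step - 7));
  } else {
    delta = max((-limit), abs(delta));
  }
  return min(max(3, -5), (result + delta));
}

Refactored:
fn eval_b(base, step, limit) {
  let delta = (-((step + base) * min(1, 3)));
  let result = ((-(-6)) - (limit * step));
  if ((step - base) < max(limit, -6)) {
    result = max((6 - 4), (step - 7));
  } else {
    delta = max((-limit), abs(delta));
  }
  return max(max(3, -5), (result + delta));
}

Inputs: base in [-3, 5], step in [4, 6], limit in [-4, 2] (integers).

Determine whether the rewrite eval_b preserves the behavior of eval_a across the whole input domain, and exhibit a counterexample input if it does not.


base=-3, step=4, limit=-4 yields 3 from eval_a but 26 from eval_b.
verdict: not equivalent; witness: base=-3, step=4, limit=-4


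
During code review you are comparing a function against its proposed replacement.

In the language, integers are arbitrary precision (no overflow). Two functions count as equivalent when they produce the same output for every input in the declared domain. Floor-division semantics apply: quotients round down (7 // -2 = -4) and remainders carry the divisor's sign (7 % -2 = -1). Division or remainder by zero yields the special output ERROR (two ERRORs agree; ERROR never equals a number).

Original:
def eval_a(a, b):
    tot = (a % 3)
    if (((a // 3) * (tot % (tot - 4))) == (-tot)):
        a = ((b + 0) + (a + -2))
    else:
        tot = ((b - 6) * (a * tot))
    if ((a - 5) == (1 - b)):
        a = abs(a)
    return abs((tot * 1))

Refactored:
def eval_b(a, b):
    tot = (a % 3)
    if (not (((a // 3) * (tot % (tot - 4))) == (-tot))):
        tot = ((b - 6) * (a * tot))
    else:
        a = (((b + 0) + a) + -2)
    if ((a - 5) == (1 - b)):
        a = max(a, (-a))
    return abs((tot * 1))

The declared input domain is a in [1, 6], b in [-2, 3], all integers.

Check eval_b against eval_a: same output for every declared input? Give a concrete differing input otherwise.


Comparing the listings, the differences include: min/max/abs usage differs; boolean connective usage differs.
Spot check at a=3, b=3 — eval_a: tot = 0; (((a // 3) * (tot % (tot - 4))) == (-tot)) -> true; a = 4; ((a - 5) == (1 - b)) -> false; return 0. eval_b: tot = 0; (not (((a // 3) * (tot % (tot - 4))) == (-tot))) -> false; a = 4; ((a - 5) == (1 - b)) -> false; return 0. Both give 0.
Sweeping the whole domain (36 inputs) finds no disagreement.
verdict: equivalent


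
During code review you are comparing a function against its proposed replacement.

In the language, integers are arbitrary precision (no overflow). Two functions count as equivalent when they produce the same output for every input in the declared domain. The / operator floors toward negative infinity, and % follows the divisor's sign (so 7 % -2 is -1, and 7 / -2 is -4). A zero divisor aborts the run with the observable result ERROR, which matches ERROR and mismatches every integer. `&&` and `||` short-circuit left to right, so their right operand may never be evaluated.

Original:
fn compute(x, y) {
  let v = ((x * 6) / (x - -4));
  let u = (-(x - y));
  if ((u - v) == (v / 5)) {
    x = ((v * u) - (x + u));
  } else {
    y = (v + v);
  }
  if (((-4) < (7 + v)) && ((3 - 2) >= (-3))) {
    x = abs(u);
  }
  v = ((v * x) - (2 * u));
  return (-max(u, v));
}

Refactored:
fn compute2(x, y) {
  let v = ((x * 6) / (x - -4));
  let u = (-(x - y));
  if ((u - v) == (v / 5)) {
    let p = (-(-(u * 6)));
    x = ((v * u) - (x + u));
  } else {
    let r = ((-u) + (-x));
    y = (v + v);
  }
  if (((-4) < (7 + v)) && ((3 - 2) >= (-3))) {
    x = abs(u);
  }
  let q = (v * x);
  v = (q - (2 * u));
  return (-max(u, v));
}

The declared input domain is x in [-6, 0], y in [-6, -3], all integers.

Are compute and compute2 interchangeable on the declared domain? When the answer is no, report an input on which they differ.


The two are interchangeable: statement counts differ, and constant usage differs, and local variable names differ, and arithmetic usage differs, and every declared input agrees.
As a probe, take x=-3, y=-5: compute runs v becomes -18; next u becomes -2; next ((u - v) == (v / 5)) evaluates to false; next y becomes -36; next (((-4) < (7 + v)) && ((3 - 2) >= (-3))) evaluates to false; next v becomes 58; next final value -58; compute2 runs v becomes -18; next u becomes -2; next ((u - v) == (v / 5)) evaluates to false; next r becomes 5; next y becomes -36; next (((-4) < (7 + v)) && ((3 - 2) >= (-3))) evaluates to false; next q becomes 54; next v becomes 58; next final value -58; both end at -58.
Sweeping the whole domain (28 inputs) finds no disagreement.
verdict: equivalent


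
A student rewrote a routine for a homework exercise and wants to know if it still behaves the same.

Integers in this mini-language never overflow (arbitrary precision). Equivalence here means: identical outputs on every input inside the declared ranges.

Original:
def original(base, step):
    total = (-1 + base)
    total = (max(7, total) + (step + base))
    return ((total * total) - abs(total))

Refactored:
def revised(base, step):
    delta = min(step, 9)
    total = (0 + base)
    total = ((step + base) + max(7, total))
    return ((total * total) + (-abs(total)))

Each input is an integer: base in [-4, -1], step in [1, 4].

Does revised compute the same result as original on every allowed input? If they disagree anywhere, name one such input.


The edit looks behavioral (`-1` became `0`), but over these ranges it never changes the outcome.
Tracing base=-4, step=1: original: total := -5 | total := 4 | result 12 | revised: delta := 1 | total := -4 | total := 4 | result 12 — matching result 12.
An exhaustive pass over the 16 declared inputs shows identical outputs.
verdict: equivalent


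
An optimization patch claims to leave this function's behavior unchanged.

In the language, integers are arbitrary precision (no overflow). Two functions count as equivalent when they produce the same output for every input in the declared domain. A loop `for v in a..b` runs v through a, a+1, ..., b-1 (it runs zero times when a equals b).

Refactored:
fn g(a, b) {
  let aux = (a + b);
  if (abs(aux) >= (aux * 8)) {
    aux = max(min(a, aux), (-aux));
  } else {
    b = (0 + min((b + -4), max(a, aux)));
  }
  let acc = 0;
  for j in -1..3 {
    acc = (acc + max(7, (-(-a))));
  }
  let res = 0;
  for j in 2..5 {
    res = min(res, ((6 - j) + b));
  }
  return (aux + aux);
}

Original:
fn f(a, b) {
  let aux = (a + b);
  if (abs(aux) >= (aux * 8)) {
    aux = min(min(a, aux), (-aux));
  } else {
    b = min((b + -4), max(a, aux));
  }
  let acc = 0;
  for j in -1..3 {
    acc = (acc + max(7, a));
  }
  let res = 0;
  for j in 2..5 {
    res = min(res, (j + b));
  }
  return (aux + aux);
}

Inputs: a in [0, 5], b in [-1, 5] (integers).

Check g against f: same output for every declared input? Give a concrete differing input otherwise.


Input a=0, b=-1: -2 from f versus 2 from g.
verdict: not equivalent; witness: a=0, b=-1


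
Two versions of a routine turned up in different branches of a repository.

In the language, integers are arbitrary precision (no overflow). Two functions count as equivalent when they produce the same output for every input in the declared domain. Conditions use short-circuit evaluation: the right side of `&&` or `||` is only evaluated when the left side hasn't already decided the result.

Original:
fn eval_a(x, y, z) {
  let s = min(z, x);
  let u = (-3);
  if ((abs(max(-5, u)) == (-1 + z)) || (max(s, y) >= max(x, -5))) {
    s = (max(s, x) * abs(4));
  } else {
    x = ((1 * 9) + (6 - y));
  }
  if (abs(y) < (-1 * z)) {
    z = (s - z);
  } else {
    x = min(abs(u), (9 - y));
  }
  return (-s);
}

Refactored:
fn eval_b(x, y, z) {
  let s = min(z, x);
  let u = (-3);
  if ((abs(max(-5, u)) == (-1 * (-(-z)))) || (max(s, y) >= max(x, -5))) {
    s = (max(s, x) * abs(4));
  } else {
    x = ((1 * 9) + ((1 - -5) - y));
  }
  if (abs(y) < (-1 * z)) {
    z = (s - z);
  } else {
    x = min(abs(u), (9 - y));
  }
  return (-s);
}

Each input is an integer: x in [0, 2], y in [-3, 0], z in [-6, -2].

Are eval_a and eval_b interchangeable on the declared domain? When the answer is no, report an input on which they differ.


Try x=0, y=-3, z=-3.
eval_a: s=-3, then u=-3, then ((abs(max(-5, u)) == (-1 + z)) || (max(s, y) >= max(x, -5))) is false, then x=18, then (abs(y) < (-1 * z)) is false, then x=3, then returns 3
eval_b: s=-3, then u=-3, then ((abs(max(-5, u)) == (-1 * (-(-z)))) || (max(s, y) >= max(x, -5))) is true, then s=0, then (abs(y) < (-1 * z)) is false, then x=3, then returns 0
3 against 0: the behavior changed.
verdict: not equivalent; witness: x=0, y=-3, z=-3


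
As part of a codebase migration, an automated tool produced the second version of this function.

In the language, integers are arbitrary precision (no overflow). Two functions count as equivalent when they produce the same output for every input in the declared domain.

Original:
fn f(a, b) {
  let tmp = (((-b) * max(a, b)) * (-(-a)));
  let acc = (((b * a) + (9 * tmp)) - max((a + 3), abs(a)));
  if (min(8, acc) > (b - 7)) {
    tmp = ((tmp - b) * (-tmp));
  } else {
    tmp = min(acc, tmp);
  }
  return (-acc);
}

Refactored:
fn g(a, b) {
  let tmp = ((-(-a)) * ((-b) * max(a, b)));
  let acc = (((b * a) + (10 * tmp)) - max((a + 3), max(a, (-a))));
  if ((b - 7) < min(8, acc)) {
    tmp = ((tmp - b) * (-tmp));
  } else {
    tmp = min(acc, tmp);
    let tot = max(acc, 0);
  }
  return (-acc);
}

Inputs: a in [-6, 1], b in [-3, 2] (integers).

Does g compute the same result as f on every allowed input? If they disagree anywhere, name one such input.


Input a=-6, b=-3: -498 from f versus -552 from g.
verdict: not equivalent; witness: a=-6, b=-3


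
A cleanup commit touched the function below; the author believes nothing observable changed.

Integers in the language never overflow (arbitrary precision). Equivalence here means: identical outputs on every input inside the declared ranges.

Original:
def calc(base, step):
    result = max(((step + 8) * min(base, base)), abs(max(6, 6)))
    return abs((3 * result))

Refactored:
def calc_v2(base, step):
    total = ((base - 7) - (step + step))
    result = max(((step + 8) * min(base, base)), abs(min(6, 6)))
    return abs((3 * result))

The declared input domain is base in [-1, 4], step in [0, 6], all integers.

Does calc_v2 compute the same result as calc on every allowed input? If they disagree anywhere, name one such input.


Equivalent. The one real change (`max(6, 6)` became `min(6, 6)`) has no effect anywhere in the declared ranges.
An exhaustive pass over the 42 declared inputs shows identical outputs.
One worked example (base=-1, step=1) — calc: result = 6; return 18; calc_v2: total = -10; result = 6; return 18; agreement on 18.
verdict: equivalent


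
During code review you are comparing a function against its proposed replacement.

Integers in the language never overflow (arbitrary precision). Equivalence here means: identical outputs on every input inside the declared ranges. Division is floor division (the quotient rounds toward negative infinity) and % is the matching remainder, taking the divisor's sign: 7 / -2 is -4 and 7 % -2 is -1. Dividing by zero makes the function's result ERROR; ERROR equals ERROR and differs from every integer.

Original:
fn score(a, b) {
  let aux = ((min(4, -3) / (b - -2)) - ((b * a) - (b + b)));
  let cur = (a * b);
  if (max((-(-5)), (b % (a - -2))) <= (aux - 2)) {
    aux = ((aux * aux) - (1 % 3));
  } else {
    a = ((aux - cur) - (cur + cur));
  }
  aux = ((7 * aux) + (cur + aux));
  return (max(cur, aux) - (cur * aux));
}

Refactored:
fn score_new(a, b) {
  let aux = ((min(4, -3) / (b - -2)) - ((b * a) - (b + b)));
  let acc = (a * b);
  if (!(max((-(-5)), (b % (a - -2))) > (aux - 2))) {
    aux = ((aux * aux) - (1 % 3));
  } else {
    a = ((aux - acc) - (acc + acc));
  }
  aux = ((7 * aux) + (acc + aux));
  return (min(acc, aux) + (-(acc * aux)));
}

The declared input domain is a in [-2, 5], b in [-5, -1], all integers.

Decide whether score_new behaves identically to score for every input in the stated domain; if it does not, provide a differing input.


There is a counterexample at a=-1, b=-5: 540 on one side, 428 on the other.
score: aux := -14 | cur := 5 | (max((-(-5)), (b % (a - -2))) <= (aux - 2)): false | a := -29 | aux := -107 | result 540
score_new: aux := -14 | acc := 5 | (!(max((-(-5)), (b % (a - -2))) > (aux - 2))): false | a := -29 | aux := -107 | result 428
verdict: not equivalent; witness: a=-1, b=-5


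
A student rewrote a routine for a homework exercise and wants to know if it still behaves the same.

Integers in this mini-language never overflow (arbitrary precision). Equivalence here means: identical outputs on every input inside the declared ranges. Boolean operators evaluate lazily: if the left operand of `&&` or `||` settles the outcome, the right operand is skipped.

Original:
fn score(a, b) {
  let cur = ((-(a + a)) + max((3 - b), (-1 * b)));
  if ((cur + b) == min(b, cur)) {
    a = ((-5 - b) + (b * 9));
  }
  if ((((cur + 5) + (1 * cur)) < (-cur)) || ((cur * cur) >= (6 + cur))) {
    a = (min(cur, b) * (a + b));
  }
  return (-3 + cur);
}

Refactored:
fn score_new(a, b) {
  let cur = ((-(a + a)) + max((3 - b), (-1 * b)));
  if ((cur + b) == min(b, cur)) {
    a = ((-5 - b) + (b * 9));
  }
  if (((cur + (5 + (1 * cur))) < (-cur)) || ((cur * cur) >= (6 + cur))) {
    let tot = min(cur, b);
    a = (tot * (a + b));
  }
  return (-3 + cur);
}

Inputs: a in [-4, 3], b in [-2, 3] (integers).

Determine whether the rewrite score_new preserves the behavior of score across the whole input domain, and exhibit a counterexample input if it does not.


Behavior is preserved: although local variable names differ, statement counts differ, the outputs never diverge.
Spot check at a=0, b=1 — score: cur := 2 | ((cur + b) == min(b, cur)): false | ((((cur + 5) + (1 * cur)) < (-cur)) || ((cur * cur) >= (6 + cur))): false | result -1. score_new: cur := 2 | ((cur + b) == min(b, cur)): false | (((cur + (5 + (1 * cur))) < (-cur)) || ((cur * cur) >= (6 + cur))): false | result -1. Both give -1.
An exhaustive pass over the 48 declared inputs shows identical outputs.
verdict: equivalent


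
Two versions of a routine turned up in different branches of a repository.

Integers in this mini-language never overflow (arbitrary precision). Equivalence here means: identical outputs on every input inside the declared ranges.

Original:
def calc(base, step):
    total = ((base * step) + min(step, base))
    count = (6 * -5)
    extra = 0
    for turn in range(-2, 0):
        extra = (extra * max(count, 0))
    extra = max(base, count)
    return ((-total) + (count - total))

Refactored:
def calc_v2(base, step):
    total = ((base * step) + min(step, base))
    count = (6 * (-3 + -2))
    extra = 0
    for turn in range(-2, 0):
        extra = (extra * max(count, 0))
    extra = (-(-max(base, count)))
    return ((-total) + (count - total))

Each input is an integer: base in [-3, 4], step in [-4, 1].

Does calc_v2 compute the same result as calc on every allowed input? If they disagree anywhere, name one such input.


This is a faithful refactor — arithmetic usage differs; and constant usage differs, but the computed results match everywhere.
Tracing base=0, step=-1: calc: total=-1, then count=-30, then extra=0, then (turn=-2), then extra=0, then (turn=-1), then extra=0, then extra=0, then returns -28 | calc_v2: total=-1, then count=-30, then extra=0, then (turn=-2), then extra=0, then (turn=-1), then extra=0, then extra=0, then returns -28 — matching result -28.
Across all 48 domain points the two functions coincide.
verdict: equivalent


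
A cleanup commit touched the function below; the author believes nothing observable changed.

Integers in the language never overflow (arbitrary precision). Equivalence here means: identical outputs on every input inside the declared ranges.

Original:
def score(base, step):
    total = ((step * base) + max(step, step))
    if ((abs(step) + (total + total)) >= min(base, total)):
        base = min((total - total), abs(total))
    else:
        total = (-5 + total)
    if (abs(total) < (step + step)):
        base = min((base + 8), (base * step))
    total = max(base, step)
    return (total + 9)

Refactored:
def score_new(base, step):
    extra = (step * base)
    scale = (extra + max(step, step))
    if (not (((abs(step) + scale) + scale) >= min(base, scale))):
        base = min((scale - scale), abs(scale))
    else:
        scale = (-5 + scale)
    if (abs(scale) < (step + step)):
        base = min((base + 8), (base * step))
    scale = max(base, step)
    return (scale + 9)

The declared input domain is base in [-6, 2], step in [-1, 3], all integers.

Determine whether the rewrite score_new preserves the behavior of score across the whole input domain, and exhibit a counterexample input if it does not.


base=-6, step=-1 yields 9 from score but 8 from score_new.
verdict: not equivalent; witness: base=-6, step=-1


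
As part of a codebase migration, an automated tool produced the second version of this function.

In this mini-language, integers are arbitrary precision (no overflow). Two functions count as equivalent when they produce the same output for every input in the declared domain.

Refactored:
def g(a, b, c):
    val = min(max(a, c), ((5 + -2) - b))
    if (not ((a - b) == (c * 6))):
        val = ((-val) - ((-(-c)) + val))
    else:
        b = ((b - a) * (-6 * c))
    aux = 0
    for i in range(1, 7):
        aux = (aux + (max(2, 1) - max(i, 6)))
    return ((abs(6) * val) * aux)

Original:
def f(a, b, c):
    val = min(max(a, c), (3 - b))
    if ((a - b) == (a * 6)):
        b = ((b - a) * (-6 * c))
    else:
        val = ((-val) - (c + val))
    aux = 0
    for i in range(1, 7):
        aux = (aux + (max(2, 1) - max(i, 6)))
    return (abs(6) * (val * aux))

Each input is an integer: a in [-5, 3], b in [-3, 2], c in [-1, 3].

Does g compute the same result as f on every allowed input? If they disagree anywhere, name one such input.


At a=-5, b=1, c=-1: f gives -432, g gives 144.
verdict: not equivalent; witness: a=-5, b=1, c=-1


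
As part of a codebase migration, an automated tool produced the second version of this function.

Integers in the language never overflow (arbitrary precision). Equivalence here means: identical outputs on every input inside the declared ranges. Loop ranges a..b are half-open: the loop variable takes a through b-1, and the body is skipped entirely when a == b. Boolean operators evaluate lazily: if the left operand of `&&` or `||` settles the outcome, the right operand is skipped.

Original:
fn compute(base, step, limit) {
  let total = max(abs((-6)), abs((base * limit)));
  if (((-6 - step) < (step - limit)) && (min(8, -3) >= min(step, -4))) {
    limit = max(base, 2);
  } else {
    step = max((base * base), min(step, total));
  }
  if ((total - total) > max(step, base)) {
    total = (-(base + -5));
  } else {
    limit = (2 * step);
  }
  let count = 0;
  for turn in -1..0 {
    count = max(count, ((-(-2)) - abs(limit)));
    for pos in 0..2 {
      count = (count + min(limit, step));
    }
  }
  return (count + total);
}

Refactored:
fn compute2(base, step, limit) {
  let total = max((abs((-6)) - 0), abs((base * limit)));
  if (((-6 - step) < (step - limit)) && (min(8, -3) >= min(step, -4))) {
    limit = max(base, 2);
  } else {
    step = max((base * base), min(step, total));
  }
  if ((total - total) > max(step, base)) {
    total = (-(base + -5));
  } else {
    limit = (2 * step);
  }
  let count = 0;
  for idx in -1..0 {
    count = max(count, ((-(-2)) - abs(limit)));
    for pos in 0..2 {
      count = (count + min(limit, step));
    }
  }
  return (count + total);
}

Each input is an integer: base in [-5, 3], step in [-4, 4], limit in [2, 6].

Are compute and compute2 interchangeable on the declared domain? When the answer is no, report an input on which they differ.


This is a faithful refactor — constant usage differs; and arithmetic usage differs; and local variable names differ, but the computed results match everywhere.
As a probe, take base=-1, step=-3, limit=3: compute runs total = 6; (((-6 - step) < (step - limit)) && (min(8, -3) >= min(step, -4))) -> false; step = 1; ((total - total) > max(step, base)) -> false; limit = 2; count = 0; [turn=-1]; count = 0; [pos=0]; count = 1; [pos=1]; count = 2; return 8; compute2 runs total = 6; (((-6 - step) < (step - limit)) && (min(8, -3) >= min(step, -4))) -> false; step = 1; ((total - total) > max(step, base)) -> false; limit = 2; count = 0; [idx=-1]; count = 0; [pos=0]; count = 1; [pos=1]; count = 2; return 8; both end at 8.
Checked all 405 inputs in the declared domain: the outputs agree on every one.
verdict: equivalent


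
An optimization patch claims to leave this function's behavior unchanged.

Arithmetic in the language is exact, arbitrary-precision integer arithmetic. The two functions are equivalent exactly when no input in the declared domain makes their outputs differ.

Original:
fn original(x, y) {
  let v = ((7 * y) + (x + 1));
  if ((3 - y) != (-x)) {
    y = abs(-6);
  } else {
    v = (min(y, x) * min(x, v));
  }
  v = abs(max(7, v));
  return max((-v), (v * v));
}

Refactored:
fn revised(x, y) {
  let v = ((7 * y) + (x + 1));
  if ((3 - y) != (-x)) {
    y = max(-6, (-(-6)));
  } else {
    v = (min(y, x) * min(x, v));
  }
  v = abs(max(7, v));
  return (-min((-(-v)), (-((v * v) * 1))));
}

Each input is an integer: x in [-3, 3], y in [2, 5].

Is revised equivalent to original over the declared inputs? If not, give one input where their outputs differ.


Behavior is preserved: although arithmetic usage differs, and min/max/abs usage differs, and constant usage differs, the outputs never diverge.
Tracing x=-1, y=2: original: v = 14; ((3 - y) != (-x)) -> false; v = 1; v = 7; return 49 | revised: v = 14; ((3 - y) != (-x)) -> false; v = 1; v = 7; return 49 — matching result 49.
Across all 28 domain points the two functions coincide.
verdict: equivalent


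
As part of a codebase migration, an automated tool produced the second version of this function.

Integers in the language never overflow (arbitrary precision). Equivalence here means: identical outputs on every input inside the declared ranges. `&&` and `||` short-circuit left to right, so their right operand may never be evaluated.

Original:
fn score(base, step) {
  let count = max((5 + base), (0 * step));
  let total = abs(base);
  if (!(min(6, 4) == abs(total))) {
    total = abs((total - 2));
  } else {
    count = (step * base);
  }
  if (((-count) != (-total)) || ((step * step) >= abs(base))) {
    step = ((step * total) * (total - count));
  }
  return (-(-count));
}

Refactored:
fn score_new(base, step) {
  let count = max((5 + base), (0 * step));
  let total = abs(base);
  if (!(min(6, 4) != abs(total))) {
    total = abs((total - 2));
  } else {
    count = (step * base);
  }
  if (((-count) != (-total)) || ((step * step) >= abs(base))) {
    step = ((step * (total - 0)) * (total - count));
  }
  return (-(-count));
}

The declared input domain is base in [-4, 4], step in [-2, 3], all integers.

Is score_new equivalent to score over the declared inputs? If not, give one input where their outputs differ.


The rewrite breaks on base=-4, step=-2, where the results are 8 and 1.
score: count = 1; total = 4; (!(min(6, 4) == abs(total))) -> false; count = 8; (((-count) != (-total)) || ((step * step) >= abs(base))) -> true; step = 32; return 8
score_new: count = 1; total = 4; (!(min(6, 4) != abs(total))) -> true; total = 2; (((-count) != (-total)) || ((step * step) >= abs(base))) -> true; step = -4; return 1
verdict: not equivalent; witness: base=-4, step=-2


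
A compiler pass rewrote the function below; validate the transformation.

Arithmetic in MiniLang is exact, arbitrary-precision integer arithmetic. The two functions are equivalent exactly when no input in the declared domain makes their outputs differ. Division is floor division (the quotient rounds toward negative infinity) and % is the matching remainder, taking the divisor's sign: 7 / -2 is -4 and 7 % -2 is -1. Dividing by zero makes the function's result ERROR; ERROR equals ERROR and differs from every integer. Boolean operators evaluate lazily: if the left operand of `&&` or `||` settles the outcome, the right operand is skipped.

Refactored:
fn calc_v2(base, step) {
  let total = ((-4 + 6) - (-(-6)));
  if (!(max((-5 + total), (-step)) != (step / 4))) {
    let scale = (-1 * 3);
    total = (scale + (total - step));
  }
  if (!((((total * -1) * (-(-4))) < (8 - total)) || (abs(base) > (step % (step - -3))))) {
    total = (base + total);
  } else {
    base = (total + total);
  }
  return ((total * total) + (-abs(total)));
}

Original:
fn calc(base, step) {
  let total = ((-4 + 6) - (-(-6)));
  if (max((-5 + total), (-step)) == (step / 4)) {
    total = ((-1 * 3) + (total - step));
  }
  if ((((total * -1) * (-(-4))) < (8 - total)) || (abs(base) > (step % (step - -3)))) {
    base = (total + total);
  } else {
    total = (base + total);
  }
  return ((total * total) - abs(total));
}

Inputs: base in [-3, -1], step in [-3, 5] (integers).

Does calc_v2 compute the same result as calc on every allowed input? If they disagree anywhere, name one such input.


Reading the diff, among the changes: comparison usage differs; boolean connective usage differs; arithmetic usage differs; statement counts differ; local variable names differ.
Spot check at base=-2, step=4 — calc: total=-4, then (max((-5 + total), (-step)) == (step / 4)) is false, then ((((total * -1) * (-(-4))) < (8 - total)) || (abs(base) > (step % (step - -3)))) is false, then total=-6, then returns 30. calc_v2: total=-4, then (!(max((-5 + total), (-step)) != (step / 4))) is false, then (!((((total * -1) * (-(-4))) < (8 - total)) || (abs(base) > (step % (step - -3))))) is true, then total=-6, then returns 30. Both give 30.
Sweeping the whole domain (27 inputs) finds no disagreement.
verdict: equivalent


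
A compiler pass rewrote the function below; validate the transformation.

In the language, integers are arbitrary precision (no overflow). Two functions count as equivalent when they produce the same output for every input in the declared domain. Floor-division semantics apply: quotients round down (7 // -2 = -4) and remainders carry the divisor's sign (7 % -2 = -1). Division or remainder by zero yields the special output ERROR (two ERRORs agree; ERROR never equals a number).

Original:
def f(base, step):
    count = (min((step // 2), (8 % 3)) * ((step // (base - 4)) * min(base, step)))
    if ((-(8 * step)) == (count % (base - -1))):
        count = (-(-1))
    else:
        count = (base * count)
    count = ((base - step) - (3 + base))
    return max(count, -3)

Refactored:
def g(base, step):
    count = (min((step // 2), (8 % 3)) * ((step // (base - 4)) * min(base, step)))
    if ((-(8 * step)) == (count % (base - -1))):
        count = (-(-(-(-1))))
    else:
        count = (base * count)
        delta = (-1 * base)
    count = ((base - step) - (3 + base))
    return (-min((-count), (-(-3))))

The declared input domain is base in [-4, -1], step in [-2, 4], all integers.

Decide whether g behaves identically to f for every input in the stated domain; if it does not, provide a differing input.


This is a faithful refactor — constant usage differs, plus statement counts differ, plus local variable names differ, plus min/max/abs usage differs, plus arithmetic usage differs, but the computed results match everywhere.
One worked example (base=-1, step=2) — f: count := 1 | divide-by-zero, output ERROR; g: count := 1 | divide-by-zero, output ERROR; agreement on ERROR.
An exhaustive pass over the 28 declared inputs shows identical outputs.
verdict: equivalent


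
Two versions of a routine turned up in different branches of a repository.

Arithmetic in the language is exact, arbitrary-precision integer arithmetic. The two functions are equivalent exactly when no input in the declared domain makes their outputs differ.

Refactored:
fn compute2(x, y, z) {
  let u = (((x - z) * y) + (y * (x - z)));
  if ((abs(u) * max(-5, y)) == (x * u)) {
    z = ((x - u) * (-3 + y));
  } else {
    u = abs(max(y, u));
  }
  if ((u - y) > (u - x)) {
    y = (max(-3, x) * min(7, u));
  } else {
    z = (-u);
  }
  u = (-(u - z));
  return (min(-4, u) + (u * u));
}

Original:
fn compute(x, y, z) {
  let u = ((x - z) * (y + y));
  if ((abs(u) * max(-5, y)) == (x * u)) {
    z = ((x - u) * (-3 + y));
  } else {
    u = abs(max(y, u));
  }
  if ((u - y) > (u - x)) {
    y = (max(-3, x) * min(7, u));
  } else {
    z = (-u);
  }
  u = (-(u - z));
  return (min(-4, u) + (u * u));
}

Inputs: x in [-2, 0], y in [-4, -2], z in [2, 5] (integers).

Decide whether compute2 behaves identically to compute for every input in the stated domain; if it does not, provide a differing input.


Side by side, the visible changes include: arithmetic usage differs.
Spot check at x=0, y=-2, z=2 — compute: u := 8 | ((abs(u) * max(-5, y)) == (x * u)): false | u := 8 | ((u - y) > (u - x)): true | y := 0 | u := -6 | result 30. compute2: u := 8 | ((abs(u) * max(-5, y)) == (x * u)): false | u := 8 | ((u - y) > (u - x)): true | y := 0 | u := -6 | result 30. Both give 30.
An exhaustive pass over the 36 declared inputs shows identical outputs.
verdict: equivalent


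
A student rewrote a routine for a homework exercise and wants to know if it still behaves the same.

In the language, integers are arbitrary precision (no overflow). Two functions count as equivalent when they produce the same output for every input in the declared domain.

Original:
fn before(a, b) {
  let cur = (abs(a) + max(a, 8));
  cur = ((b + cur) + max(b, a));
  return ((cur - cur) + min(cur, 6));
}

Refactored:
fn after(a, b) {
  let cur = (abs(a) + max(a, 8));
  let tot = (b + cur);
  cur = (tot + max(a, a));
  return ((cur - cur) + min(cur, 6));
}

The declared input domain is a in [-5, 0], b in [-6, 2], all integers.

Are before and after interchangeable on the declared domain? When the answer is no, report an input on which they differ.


Not equivalent: a=-5, b=-4 separates them (5 vs 4).
before: cur=13, then cur=5, then returns 5
after: cur=13, then tot=9, then cur=4, then returns 4
verdict: not equivalent; witness: a=-5, b=-4


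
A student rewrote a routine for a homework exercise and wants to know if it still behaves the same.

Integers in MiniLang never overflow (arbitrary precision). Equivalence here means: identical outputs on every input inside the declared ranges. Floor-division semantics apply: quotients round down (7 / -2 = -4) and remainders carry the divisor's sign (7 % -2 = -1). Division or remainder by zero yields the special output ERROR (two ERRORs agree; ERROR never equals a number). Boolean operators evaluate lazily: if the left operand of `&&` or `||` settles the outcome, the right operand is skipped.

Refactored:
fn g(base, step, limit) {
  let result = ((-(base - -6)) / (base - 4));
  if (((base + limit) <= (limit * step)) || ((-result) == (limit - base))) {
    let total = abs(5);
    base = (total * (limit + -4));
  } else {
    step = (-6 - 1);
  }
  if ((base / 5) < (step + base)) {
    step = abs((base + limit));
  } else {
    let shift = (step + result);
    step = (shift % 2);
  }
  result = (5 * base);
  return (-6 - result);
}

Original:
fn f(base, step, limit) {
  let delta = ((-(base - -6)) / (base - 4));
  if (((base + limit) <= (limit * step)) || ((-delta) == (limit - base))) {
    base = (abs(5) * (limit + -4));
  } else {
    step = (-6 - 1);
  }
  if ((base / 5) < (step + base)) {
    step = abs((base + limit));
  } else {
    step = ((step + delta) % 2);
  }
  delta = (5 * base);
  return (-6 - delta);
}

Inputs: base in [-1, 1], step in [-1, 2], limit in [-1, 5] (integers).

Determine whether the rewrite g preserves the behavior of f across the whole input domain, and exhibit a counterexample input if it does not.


Side by side, the visible changes include: local variable names differ; and statement counts differ.
Tracing base=0, step=0, limit=0: f: delta = 1; (((base + limit) <= (limit * step)) || ((-delta) == (limit - base))) -> true; base = -20; ((base / 5) < (step + base)) -> false; step = 1; delta = -100; return 94 | g: result = 1; (((base + limit) <= (limit * step)) || ((-result) == (limit - base))) -> true; total = 5; base = -20; ((base / 5) < (step + base)) -> false; shift = 1; step = 1; result = -100; return 94 — matching result 94.
Sweeping the whole domain (84 inputs) finds no disagreement.
verdict: equivalent


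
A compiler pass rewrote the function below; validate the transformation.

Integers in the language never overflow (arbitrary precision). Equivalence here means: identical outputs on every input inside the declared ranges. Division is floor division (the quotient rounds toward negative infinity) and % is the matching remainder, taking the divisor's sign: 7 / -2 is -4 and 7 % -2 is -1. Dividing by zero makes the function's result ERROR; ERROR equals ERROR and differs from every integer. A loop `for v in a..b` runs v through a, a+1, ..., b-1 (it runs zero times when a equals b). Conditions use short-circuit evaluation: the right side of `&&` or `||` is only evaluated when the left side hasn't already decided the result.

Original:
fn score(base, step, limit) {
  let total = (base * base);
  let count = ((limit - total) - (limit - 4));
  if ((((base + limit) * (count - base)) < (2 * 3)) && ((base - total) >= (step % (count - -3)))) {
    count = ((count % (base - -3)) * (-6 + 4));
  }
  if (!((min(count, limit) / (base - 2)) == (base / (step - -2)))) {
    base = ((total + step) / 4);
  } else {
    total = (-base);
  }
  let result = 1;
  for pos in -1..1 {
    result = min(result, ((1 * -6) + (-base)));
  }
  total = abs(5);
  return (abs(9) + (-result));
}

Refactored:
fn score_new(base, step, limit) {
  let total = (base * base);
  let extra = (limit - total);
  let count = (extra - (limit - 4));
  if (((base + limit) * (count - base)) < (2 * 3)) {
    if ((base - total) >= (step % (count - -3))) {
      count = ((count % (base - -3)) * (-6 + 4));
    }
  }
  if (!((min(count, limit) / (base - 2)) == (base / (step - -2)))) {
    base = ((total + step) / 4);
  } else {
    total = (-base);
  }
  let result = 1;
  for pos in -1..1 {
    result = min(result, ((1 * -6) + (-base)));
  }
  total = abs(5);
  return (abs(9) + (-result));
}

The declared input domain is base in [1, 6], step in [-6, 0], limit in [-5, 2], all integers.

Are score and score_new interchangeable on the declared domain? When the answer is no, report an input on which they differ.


Comparing the listings, the differences include: boolean connective usage differs, and statement counts differ, and branching structure differs, and local variable names differ.
Spot check at base=4, step=-1, limit=0 — score: total becomes 16; next count becomes -12; next ((((base + limit) * (count - base)) < (2 * 3)) && ((base - total) >= (step % (count - -3)))) evaluates to false; next (!((min(count, limit) / (base - 2)) == (base / (step - -2)))) evaluates to true; next base becomes 3; next result becomes 1; next at pos=-1:; next result becomes -9; next at pos=0:; next result becomes -9; next total becomes 5; next final value 18. score_new: total becomes 16; next extra becomes -16; next count becomes -12; next (((base + limit) * (count - base)) < (2 * 3)) evaluates to true; next ((base - total) >= (step % (count - -3))) evaluates to false; next (!((min(count, limit) / (base - 2)) == (base / (step - -2)))) evaluates to true; next base becomes 3; next result becomes 1; next at pos=-1:; next result becomes -9; next at pos=0:; next result becomes -9; next total becomes 5; next final value 18. Both give 18.
Across all 336 domain points the two functions coincide.
verdict: equivalent


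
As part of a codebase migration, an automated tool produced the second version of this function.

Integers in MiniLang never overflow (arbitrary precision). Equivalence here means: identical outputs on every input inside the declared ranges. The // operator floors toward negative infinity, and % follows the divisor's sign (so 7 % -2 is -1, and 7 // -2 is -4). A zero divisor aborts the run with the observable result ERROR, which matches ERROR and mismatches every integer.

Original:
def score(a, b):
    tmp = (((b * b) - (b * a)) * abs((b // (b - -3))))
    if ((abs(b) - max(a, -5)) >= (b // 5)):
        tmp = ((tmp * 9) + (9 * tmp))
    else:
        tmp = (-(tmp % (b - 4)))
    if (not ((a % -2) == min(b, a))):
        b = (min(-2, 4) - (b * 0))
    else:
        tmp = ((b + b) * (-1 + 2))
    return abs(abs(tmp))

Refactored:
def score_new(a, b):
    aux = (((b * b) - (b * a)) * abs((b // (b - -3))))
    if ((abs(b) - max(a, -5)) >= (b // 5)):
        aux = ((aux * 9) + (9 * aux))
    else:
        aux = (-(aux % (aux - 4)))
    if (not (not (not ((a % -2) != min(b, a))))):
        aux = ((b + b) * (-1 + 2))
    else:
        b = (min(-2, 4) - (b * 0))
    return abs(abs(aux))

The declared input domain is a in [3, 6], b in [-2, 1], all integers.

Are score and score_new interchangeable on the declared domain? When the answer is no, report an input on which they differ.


a=3, b=-1 yields 2 from score but ERROR from score_new.
verdict: not equivalent; witness: a=3, b=-1
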